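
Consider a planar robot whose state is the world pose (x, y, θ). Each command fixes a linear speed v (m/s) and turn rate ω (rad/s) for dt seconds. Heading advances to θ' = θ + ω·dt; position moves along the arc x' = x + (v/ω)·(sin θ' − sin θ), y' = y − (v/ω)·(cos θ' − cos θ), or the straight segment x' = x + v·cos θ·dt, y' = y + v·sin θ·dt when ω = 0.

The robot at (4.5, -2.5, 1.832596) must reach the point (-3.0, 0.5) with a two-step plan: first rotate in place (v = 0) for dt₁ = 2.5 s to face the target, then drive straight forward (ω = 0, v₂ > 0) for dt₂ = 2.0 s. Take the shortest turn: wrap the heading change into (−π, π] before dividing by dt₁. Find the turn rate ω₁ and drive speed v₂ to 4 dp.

heading to target = atan2(0.5−-2.5, -3−4.5) = 2.7611
Δθ = wrap(2.7611 − 1.8326) = 0.9285; ω₁ = Δθ/dt₁ = 0.3714
distance = √((-3−4.5)² + (0.5−-2.5)²) = 8.0777; v₂ = distance/dt₂ = 4.0389

ω₁ = 0.3714, v₂ = 4.0389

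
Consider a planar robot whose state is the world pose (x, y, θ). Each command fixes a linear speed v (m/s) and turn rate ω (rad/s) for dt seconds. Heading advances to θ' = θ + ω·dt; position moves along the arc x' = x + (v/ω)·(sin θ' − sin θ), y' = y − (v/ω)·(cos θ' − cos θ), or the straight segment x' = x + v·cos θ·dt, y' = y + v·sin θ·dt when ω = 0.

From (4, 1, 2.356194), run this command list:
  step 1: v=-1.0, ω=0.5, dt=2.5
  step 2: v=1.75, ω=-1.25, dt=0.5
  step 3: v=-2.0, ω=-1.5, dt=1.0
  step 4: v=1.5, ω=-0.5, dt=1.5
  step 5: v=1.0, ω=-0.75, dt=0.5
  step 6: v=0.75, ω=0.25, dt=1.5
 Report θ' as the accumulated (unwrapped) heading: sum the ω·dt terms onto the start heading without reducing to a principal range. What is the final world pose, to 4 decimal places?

(8.9417, 1.8606, 0.7312)

step 1: θ'=3.6062 (R=-2.0000) → pose (6.3103, 0.6262, 3.6062)
step 2: θ'=2.9812 (R=-1.4000) → pose (5.4595, 0.4958, 2.9812)
step 3: θ'=1.4812 (R=1.3333) → pose (6.5745, -0.9397, 1.4812)
step 4: θ'=0.7312 (R=-3.0000) → pose (7.5592, 1.0249, 0.7312)
step 5: θ'=0.3562 (R=-1.3333) → pose (7.9846, 1.2821, 0.3562)
step 6: θ'=0.7312 (R=3.0000) → pose (8.9417, 1.8606, 0.7312)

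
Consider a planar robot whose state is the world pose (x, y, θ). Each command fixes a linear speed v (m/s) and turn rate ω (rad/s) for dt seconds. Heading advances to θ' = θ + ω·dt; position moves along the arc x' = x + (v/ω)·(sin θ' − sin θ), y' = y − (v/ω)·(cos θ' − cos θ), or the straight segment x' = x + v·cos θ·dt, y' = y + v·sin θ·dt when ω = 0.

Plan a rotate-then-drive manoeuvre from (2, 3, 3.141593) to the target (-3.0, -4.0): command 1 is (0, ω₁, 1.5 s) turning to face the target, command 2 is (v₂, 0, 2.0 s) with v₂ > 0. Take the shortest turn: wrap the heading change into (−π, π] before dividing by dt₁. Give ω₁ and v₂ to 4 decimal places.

ω₁ = 0.6337, v₂ = 4.3012

heading to target = atan2(-4−3, -3−2) = -2.1910
Δθ = wrap(-2.1910 − 3.1416) = 0.9505; ω₁ = Δθ/dt₁ = 0.6337
distance = √((-3−2)² + (-4−3)²) = 8.6023; v₂ = distance/dt₂ = 4.3012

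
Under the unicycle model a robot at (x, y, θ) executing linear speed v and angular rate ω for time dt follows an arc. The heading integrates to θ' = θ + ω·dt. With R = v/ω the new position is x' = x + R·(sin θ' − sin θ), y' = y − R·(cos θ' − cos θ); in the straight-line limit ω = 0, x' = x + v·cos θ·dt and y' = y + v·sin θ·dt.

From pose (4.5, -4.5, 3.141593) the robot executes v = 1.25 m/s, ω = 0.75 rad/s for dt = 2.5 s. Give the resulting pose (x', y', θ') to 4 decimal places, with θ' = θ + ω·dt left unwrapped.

(2.9099, -6.6659, 5.0166)

θ' = 3.1416 + 0.75·2.5 = 5.0166
R = v/ω = 1.25/0.75 = 1.6667
x' = 4.5 + 1.6667·(sin 5.0166 − sin 3.1416) = 2.9099
y' = -4.5 − 1.6667·(cos 5.0166 − cos 3.1416) = -6.6659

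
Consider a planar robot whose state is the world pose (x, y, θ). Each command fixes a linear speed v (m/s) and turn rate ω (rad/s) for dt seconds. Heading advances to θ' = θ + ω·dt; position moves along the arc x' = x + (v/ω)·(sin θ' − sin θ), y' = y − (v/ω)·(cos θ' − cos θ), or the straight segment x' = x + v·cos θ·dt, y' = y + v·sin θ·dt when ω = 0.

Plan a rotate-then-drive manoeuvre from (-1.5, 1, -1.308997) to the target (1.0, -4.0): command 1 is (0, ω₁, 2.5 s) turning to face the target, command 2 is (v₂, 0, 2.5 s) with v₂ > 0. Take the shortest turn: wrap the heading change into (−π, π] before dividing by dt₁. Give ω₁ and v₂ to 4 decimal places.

ω₁ = 0.0807, v₂ = 2.2361

heading to target = atan2(-4−1, 1−-1.5) = -1.1071
Δθ = wrap(-1.1071 − -1.3090) = 0.2018; ω₁ = Δθ/dt₁ = 0.0807
distance = √((1−-1.5)² + (-4−1)²) = 5.5902; v₂ = distance/dt₂ = 2.2361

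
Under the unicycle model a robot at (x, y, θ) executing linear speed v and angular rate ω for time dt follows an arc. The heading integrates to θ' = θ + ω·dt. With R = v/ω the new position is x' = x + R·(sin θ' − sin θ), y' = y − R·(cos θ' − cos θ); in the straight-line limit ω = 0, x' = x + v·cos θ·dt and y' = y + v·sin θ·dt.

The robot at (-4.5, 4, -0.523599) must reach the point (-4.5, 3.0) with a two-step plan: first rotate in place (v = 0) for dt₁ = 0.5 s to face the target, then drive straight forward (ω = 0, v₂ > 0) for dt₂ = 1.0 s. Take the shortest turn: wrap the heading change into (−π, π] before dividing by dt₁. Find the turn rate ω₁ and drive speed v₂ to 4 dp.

ω₁ = -2.0944, v₂ = 1.0000

heading to target = atan2(3−4, -4.5−-4.5) = -1.5708
Δθ = wrap(-1.5708 − -0.5236) = -1.0472; ω₁ = Δθ/dt₁ = -2.0944
distance = √((-4.5−-4.5)² + (3−4)²) = 1.0000; v₂ = distance/dt₂ = 1.0000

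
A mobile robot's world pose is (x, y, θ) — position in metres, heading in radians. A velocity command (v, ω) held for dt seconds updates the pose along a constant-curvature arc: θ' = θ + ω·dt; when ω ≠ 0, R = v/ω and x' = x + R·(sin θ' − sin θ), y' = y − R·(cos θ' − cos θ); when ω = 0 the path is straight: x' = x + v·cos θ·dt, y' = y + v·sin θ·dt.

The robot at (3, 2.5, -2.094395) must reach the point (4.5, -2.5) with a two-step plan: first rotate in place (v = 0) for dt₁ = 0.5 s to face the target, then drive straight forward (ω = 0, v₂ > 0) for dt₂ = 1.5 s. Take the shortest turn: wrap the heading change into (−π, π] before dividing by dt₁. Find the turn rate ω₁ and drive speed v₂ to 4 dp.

heading to target = atan2(-2.5−2.5, 4.5−3) = -1.2793
Δθ = wrap(-1.2793 − -2.0944) = 0.8151; ω₁ = Δθ/dt₁ = 1.6301
distance = √((4.5−3)² + (-2.5−2.5)²) = 5.2202; v₂ = distance/dt₂ = 3.4801

ω₁ = 1.6301, v₂ = 3.4801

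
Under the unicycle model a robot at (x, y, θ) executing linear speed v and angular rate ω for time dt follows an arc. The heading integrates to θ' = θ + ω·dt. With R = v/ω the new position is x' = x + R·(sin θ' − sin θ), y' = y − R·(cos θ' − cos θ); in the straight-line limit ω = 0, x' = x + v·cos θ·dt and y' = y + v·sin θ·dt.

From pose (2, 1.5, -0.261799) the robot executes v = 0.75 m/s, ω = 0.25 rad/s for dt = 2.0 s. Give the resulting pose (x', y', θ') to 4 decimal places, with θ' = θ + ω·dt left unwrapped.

(3.4843, 1.4825, 0.2382)

θ' = -0.2618 + 0.25·2.0 = 0.2382
R = v/ω = 0.75/0.25 = 3.0000
x' = 2 + 3.0000·(sin 0.2382 − sin -0.2618) = 3.4843
y' = 1.5 − 3.0000·(cos 0.2382 − cos -0.2618) = 1.4825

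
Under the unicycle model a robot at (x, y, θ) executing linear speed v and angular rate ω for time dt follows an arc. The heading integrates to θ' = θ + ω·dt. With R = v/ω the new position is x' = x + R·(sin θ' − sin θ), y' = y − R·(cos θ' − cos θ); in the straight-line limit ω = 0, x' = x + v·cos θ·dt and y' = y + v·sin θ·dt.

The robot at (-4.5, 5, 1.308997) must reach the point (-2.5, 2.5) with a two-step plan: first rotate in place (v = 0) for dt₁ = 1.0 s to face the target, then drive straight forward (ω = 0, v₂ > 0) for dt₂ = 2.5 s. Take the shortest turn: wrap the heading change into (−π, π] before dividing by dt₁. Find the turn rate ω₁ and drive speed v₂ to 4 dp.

heading to target = atan2(2.5−5, -2.5−-4.5) = -0.8961
Δθ = wrap(-0.8961 − 1.3090) = -2.2051; ω₁ = Δθ/dt₁ = -2.2051
distance = √((-2.5−-4.5)² + (2.5−5)²) = 3.2016; v₂ = distance/dt₂ = 1.2806

ω₁ = -2.2051, v₂ = 1.2806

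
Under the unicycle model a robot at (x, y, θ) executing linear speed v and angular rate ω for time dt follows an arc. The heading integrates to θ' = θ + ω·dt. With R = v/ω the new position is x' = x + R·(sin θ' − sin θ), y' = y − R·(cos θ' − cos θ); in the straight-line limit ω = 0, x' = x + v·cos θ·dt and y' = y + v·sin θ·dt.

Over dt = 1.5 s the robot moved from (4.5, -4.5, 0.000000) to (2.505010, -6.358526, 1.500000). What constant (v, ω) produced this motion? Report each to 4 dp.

Δθ = 1.500000 − 0.000000 = 1.500000
ω = Δθ/dt = 1.500000/1.5 = 1.0000
R = Δx/(sin θ' − sin θ) = -2.0000
v = R·ω = -2.0000·1.0000 = -2.0000

v = -2.0000, ω = 1.0000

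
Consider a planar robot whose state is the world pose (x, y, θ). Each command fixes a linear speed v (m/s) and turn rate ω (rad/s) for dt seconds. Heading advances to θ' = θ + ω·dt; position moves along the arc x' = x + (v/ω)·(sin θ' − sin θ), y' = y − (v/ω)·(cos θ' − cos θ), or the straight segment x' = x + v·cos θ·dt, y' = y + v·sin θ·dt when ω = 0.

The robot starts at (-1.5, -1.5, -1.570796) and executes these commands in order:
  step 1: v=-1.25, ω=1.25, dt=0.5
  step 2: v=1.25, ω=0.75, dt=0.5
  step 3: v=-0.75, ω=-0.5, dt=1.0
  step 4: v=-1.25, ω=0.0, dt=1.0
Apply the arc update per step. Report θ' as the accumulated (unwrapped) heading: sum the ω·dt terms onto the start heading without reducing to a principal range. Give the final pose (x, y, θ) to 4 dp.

(-2.3431, 0.2979, -1.0708)

step 1: θ'=-0.9458 (R=-1.0000) → pose (-1.6890, -0.9149, -0.9458)
step 2: θ'=-0.5708 (R=1.6667) → pose (-1.2379, -1.3422, -0.5708)
step 3: θ'=-1.0708 (R=1.5000) → pose (-1.7439, -0.7991, -1.0708)
step 4: θ'=-1.0708 (straight) → pose (-2.3431, 0.2979, -1.0708)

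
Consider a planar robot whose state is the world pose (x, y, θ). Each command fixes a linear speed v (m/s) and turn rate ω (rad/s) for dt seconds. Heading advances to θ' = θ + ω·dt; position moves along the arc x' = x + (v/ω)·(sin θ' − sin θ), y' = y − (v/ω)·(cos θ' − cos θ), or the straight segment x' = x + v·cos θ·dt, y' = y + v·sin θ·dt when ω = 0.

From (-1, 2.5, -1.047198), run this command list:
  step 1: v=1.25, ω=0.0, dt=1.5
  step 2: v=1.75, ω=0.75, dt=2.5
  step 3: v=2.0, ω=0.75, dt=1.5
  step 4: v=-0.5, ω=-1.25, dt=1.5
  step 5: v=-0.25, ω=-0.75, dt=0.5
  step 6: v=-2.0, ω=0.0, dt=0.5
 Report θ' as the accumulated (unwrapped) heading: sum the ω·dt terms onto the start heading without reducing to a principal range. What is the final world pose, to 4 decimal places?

step 1: θ'=-1.0472 (straight) → pose (-0.0625, 0.8762, -1.0472)
step 2: θ'=0.8278 (R=2.3333) → pose (3.6766, 0.4644, 0.8278)
step 3: θ'=1.9528 (R=2.6667) → pose (4.1872, 3.2625, 1.9528)
step 4: θ'=0.0778 (R=0.4000) → pose (3.8471, 2.7145, 0.0778)
step 5: θ'=-0.2972 (R=0.3333) → pose (3.7236, 2.7282, -0.2972)
step 6: θ'=-0.2972 (straight) → pose (2.7674, 3.0210, -0.2972)

(2.7674, 3.0210, -0.2972)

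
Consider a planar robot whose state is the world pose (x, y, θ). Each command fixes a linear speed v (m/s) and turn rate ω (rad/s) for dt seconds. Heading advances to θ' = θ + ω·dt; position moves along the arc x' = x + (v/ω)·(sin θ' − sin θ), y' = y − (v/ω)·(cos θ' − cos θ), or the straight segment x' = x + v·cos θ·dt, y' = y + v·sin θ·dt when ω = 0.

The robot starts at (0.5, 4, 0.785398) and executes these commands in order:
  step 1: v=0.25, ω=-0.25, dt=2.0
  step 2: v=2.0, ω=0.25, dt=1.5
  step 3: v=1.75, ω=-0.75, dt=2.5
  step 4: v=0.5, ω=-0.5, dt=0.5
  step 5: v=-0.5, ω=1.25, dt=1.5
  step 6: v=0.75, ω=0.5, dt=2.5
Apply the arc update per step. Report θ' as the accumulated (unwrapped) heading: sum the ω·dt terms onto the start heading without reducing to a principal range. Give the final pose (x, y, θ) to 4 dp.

step 1: θ'=0.2854 (R=-1.0000) → pose (0.9256, 4.2524, 0.2854)
step 2: θ'=0.6604 (R=8.0000) → pose (3.5807, 5.6109, 0.6604)
step 3: θ'=-1.2146 (R=-2.3333) → pose (7.1989, 4.5818, -1.2146)
step 4: θ'=-1.4646 (R=-1.0000) → pose (7.2560, 4.3391, -1.4646)
step 5: θ'=0.4104 (R=-0.4000) → pose (6.6987, 4.6634, 0.4104)
step 6: θ'=1.6604 (R=1.5000) → pose (7.5942, 6.1731, 1.6604)

(7.5942, 6.1731, 1.6604)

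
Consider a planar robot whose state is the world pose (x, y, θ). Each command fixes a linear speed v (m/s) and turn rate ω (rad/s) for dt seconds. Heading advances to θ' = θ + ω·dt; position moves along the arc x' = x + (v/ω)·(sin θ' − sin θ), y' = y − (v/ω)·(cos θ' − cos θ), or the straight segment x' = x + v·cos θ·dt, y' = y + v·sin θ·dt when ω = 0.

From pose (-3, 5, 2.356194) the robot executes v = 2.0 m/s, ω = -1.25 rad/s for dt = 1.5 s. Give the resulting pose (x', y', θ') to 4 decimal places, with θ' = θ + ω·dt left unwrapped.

θ' = 2.3562 + -1.25·1.5 = 0.4812
R = v/ω = 2.0/-1.25 = -1.6000
x' = -3 + -1.6000·(sin 0.4812 − sin 2.3562) = -2.6092
y' = 5 − -1.6000·(cos 0.4812 − cos 2.3562) = 7.5497

(-2.6092, 7.5497, 0.4812)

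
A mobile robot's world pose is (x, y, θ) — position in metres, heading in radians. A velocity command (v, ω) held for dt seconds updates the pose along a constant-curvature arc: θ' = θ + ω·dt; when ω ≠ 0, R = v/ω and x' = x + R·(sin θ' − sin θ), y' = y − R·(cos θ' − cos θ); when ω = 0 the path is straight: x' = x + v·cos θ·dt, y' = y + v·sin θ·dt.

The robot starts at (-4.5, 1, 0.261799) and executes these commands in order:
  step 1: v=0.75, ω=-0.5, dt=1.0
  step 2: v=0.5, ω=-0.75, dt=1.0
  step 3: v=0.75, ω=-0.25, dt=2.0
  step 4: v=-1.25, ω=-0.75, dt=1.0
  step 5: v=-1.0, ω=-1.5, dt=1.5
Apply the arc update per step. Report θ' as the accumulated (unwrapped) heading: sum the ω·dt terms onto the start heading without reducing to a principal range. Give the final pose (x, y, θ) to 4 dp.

(-1.3483, 0.2293, -4.4882)

step 1: θ'=-0.2382 (R=-1.5000) → pose (-3.7578, 1.0088, -0.2382)
step 2: θ'=-0.9882 (R=-0.6667) → pose (-3.3585, 0.7277, -0.9882)
step 3: θ'=-1.4882 (R=-3.0000) → pose (-2.8738, -0.6754, -1.4882)
step 4: θ'=-2.2382 (R=1.6667) → pose (-2.5219, 0.4937, -2.2382)
step 5: θ'=-4.4882 (R=0.6667) → pose (-1.3483, 0.2293, -4.4882)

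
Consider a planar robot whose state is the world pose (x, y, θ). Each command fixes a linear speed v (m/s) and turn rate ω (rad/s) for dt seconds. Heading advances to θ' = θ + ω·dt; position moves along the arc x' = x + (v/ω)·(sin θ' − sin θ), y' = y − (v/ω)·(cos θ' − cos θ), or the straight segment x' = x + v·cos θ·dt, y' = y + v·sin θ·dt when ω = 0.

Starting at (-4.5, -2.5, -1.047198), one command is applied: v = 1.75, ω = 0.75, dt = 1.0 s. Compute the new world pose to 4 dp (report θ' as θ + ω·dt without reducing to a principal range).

θ' = -1.0472 + 0.75·1.0 = -0.2972
R = v/ω = 1.75/0.75 = 2.3333
x' = -4.5 + 2.3333·(sin -0.2972 − sin -1.0472) = -3.1626
y' = -2.5 − 2.3333·(cos -0.2972 − cos -1.0472) = -3.5644

(-3.1626, -3.5644, -0.2972)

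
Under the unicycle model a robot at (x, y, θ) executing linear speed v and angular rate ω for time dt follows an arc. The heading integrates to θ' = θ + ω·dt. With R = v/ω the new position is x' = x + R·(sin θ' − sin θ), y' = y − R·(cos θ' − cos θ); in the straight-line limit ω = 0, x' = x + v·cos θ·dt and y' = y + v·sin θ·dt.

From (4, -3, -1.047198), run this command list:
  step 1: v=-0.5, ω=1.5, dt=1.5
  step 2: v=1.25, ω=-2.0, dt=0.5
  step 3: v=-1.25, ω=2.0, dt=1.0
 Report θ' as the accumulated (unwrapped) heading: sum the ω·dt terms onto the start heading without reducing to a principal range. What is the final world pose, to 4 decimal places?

step 1: θ'=1.2028 (R=-0.3333) → pose (3.4003, -3.0468, 1.2028)
step 2: θ'=0.2028 (R=-0.6250) → pose (3.8576, -2.6594, 0.2028)
step 3: θ'=2.2028 (R=-0.6250) → pose (3.4792, -3.6408, 2.2028)

(3.4792, -3.6408, 2.2028)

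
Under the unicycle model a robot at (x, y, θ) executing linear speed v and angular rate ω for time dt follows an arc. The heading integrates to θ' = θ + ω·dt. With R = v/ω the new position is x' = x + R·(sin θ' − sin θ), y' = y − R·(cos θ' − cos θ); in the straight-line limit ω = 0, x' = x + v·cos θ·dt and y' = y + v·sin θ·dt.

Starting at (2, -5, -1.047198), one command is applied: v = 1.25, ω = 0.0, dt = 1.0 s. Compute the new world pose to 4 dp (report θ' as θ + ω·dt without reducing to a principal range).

(2.6250, -6.0825, -1.0472)

θ' = -1.0472 + 0.0·1.0 = -1.0472
ω = 0 → straight: x' = 2 + 1.25·cos(-1.0472)·1.0 = 2.6250
y' = -5 + 1.25·sin(-1.0472)·1.0 = -6.0825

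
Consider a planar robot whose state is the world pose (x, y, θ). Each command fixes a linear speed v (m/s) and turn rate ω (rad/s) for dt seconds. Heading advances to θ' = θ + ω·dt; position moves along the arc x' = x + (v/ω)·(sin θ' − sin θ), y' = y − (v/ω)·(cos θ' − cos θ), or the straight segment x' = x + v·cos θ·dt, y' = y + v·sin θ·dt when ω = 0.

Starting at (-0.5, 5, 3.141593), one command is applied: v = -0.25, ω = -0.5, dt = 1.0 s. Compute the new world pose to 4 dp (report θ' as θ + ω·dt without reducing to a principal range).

θ' = 3.1416 + -0.5·1.0 = 2.6416
R = v/ω = -0.25/-0.5 = 0.5000
x' = -0.5 + 0.5000·(sin 2.6416 − sin 3.1416) = -0.2603
y' = 5 − 0.5000·(cos 2.6416 − cos 3.1416) = 4.9388

(-0.2603, 4.9388, 2.6416)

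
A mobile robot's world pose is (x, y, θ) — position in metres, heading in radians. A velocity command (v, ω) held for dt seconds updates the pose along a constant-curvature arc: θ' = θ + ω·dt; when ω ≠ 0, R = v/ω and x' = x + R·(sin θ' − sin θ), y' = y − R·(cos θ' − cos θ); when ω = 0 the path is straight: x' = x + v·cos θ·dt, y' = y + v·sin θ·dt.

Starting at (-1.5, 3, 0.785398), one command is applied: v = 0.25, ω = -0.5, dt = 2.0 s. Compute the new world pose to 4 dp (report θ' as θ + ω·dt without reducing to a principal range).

θ' = 0.7854 + -0.5·2.0 = -0.2146
R = v/ω = 0.25/-0.5 = -0.5000
x' = -1.5 + -0.5000·(sin -0.2146 − sin 0.7854) = -1.0400
y' = 3 − -0.5000·(cos -0.2146 − cos 0.7854) = 3.1350

(-1.0400, 3.1350, -0.2146)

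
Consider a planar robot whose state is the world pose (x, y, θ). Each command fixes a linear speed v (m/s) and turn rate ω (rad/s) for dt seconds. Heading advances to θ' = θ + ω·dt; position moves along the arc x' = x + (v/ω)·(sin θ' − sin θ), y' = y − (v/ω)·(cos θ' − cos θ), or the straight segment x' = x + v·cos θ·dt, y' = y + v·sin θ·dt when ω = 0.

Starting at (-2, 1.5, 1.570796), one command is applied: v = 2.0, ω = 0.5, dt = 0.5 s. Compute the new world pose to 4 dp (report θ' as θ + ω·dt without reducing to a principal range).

(-2.1243, 2.4896, 1.8208)

θ' = 1.5708 + 0.5·0.5 = 1.8208
R = v/ω = 2.0/0.5 = 4.0000
x' = -2 + 4.0000·(sin 1.8208 − sin 1.5708) = -2.1243
y' = 1.5 − 4.0000·(cos 1.8208 − cos 1.5708) = 2.4896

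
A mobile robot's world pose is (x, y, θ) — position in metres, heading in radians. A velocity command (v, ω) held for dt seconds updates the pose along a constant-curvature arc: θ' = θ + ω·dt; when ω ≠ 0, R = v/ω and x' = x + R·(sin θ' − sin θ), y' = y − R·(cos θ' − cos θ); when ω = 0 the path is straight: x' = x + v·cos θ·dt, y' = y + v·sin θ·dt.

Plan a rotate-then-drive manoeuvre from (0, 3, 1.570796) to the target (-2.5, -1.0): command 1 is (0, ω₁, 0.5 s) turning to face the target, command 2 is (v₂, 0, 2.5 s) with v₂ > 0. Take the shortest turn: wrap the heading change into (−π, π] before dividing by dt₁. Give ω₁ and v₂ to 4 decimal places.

heading to target = atan2(-1−3, -2.5−0) = -2.1294
Δθ = wrap(-2.1294 − 1.5708) = 2.5830; ω₁ = Δθ/dt₁ = 5.1660
distance = √((-2.5−0)² + (-1−3)²) = 4.7170; v₂ = distance/dt₂ = 1.8868

ω₁ = 5.1660, v₂ = 1.8868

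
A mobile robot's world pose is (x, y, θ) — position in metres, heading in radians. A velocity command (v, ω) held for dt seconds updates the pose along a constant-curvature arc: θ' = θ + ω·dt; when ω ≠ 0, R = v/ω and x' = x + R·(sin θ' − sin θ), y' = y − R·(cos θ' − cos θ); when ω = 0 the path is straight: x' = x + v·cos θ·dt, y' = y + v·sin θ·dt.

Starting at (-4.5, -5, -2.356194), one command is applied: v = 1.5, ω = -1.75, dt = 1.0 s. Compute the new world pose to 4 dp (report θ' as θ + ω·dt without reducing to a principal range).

θ' = -2.3562 + -1.75·1.0 = -4.1062
R = v/ω = 1.5/-1.75 = -0.8571
x' = -4.5 + -0.8571·(sin -4.1062 − sin -2.3562) = -5.8105
y' = -5 − -0.8571·(cos -4.1062 − cos -2.3562) = -4.8823

(-5.8105, -4.8823, -4.1062)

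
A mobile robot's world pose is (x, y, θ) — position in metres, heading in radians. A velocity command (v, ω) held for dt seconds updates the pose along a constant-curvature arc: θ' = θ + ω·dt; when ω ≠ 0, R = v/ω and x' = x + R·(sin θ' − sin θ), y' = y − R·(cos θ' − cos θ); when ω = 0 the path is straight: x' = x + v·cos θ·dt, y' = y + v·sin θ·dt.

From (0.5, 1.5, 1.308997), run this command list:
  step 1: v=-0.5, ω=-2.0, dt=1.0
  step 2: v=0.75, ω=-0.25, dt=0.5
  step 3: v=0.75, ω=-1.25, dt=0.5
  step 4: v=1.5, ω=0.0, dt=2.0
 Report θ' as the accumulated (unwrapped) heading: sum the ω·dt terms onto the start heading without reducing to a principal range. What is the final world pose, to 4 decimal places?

step 1: θ'=-0.6910 (R=0.2500) → pose (0.0992, 1.3721, -0.6910)
step 2: θ'=-0.8160 (R=-3.0000) → pose (0.3725, 1.1156, -0.8160)
step 3: θ'=-1.4410 (R=-0.6000) → pose (0.5304, 0.7822, -1.4410)
step 4: θ'=-1.4410 (straight) → pose (0.9187, -2.1925, -1.4410)

(0.9187, -2.1925, -1.4410)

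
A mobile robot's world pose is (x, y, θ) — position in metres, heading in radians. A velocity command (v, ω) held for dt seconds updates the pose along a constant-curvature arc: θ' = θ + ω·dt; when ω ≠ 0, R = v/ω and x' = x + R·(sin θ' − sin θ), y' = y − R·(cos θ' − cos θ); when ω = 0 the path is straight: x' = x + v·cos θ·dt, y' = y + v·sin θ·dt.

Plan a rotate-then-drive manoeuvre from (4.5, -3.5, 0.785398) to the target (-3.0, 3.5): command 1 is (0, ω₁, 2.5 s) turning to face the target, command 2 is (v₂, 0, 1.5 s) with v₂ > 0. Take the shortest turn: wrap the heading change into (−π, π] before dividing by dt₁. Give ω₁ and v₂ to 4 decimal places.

heading to target = atan2(3.5−-3.5, -3−4.5) = 2.3907
Δθ = wrap(2.3907 − 0.7854) = 1.6053; ω₁ = Δθ/dt₁ = 0.6421
distance = √((-3−4.5)² + (3.5−-3.5)²) = 10.2591; v₂ = distance/dt₂ = 6.8394

ω₁ = 0.6421, v₂ = 6.8394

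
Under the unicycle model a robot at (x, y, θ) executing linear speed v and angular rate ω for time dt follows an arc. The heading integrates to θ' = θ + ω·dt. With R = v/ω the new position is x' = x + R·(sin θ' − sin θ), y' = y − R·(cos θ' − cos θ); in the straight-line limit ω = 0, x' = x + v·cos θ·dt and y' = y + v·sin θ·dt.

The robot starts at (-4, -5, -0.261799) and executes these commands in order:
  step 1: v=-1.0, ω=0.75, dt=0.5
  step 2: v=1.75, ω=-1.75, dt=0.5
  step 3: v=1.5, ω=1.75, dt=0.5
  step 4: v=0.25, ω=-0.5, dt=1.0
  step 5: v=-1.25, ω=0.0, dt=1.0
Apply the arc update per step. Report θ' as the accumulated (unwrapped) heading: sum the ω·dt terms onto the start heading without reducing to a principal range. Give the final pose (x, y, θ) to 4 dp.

step 1: θ'=0.1132 (R=-1.3333) → pose (-4.4957, -4.9631, 0.1132)
step 2: θ'=-0.7618 (R=-1.0000) → pose (-3.6925, -5.2331, -0.7618)
step 3: θ'=0.1132 (R=0.8571) → pose (-3.0041, -5.4645, 0.1132)
step 4: θ'=-0.3868 (R=-0.5000) → pose (-2.7590, -5.4983, -0.3868)
step 5: θ'=-0.3868 (straight) → pose (-3.9166, -5.0267, -0.3868)

(-3.9166, -5.0267, -0.3868)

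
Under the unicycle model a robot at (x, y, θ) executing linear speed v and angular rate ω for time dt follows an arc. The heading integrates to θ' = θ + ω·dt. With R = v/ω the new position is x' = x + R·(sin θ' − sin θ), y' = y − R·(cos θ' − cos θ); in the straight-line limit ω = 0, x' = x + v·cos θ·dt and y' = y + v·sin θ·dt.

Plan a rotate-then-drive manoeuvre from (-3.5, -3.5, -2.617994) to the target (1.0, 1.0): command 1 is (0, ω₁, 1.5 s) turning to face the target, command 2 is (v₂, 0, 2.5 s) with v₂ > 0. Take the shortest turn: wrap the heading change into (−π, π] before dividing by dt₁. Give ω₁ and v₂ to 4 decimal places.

heading to target = atan2(1−-3.5, 1−-3.5) = 0.7854
Δθ = wrap(0.7854 − -2.6180) = -2.8798; ω₁ = Δθ/dt₁ = -1.9199
distance = √((1−-3.5)² + (1−-3.5)²) = 6.3640; v₂ = distance/dt₂ = 2.5456

ω₁ = -1.9199, v₂ = 2.5456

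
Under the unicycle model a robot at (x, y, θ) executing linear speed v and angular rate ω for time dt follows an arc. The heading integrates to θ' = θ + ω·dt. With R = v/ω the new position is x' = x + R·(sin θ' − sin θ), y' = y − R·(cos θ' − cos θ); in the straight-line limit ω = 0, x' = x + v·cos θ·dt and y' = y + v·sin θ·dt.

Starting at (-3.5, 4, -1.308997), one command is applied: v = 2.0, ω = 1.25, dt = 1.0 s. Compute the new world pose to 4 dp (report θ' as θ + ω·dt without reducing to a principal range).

(-2.0489, 2.8169, -0.0590)

θ' = -1.3090 + 1.25·1.0 = -0.0590
R = v/ω = 2.0/1.25 = 1.6000
x' = -3.5 + 1.6000·(sin -0.0590 − sin -1.3090) = -2.0489
y' = 4 − 1.6000·(cos -0.0590 − cos -1.3090) = 2.8169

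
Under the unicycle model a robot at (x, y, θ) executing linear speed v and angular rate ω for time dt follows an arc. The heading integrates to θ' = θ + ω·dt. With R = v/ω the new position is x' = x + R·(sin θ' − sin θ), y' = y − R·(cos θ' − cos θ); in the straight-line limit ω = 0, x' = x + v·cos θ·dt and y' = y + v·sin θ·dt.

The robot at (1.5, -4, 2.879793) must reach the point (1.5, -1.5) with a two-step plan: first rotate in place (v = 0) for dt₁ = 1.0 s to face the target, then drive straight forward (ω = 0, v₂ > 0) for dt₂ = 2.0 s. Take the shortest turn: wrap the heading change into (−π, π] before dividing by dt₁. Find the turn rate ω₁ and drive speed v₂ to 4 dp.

ω₁ = -1.3090, v₂ = 1.2500

heading to target = atan2(-1.5−-4, 1.5−1.5) = 1.5708
Δθ = wrap(1.5708 − 2.8798) = -1.3090; ω₁ = Δθ/dt₁ = -1.3090
distance = √((1.5−1.5)² + (-1.5−-4)²) = 2.5000; v₂ = distance/dt₂ = 1.2500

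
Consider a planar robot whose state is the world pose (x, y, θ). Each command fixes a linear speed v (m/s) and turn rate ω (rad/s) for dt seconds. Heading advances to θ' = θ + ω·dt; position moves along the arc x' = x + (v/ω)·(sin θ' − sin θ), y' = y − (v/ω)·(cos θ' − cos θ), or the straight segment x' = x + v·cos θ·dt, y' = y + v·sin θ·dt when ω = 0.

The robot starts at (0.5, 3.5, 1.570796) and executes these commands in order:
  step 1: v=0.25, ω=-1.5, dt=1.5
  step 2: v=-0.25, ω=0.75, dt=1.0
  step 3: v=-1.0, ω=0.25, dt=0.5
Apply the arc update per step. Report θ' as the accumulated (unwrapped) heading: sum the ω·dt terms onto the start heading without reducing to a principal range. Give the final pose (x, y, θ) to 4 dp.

(0.0432, 3.6364, 0.1958)

step 1: θ'=-0.6792 (R=-0.1667) → pose (0.7714, 3.6297, -0.6792)
step 2: θ'=0.0708 (R=-0.3333) → pose (0.5384, 3.7028, 0.0708)
step 3: θ'=0.1958 (R=-4.0000) → pose (0.0432, 3.6364, 0.1958)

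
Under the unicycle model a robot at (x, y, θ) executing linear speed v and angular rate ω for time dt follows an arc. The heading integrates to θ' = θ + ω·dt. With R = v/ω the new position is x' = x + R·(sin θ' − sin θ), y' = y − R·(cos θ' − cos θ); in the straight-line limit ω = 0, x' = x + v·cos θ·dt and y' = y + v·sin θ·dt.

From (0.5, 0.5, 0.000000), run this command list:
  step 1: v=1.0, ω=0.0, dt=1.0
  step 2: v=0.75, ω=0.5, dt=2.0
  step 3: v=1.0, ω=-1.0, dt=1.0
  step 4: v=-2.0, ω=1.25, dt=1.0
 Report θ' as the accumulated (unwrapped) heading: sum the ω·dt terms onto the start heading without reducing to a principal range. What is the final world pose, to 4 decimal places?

step 1: θ'=0.0000 (straight) → pose (1.5000, 0.5000, 0.0000)
step 2: θ'=1.0000 (R=1.5000) → pose (2.7622, 1.1895, 1.0000)
step 3: θ'=0.0000 (R=-1.0000) → pose (3.6037, 1.6492, 0.0000)
step 4: θ'=1.2500 (R=-1.6000) → pose (2.0853, 0.5538, 1.2500)

(2.0853, 0.5538, 1.2500)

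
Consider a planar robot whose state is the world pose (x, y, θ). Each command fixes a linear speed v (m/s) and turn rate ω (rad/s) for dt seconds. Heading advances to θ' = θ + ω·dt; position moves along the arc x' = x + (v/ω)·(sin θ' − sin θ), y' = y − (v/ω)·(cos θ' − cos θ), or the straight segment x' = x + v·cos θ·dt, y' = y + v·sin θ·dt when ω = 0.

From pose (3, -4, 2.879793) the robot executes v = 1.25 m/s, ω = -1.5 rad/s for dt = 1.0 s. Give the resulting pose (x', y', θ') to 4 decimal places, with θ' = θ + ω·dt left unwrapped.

θ' = 2.8798 + -1.5·1.0 = 1.3798
R = v/ω = 1.25/-1.5 = -0.8333
x' = 3 + -0.8333·(sin 1.3798 − sin 2.8798) = 2.3975
y' = -4 − -0.8333·(cos 1.3798 − cos 2.8798) = -3.0369

(2.3975, -3.0369, 1.3798)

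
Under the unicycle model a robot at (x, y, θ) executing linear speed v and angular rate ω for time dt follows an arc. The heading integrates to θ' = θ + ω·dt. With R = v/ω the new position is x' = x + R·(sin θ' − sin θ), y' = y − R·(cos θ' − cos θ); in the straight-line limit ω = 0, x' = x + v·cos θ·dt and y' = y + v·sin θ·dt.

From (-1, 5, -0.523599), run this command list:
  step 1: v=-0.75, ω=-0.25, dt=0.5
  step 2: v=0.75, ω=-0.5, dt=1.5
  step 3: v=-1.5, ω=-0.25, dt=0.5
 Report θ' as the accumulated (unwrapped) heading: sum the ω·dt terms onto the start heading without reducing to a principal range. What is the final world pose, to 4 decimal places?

step 1: θ'=-0.6486 (R=3.0000) → pose (-1.3122, 5.2073, -0.6486)
step 2: θ'=-1.3986 (R=-1.5000) → pose (-0.7405, 4.2689, -1.3986)
step 3: θ'=-1.5236 (R=6.0000) → pose (-0.8226, 5.0139, -1.5236)

(-0.8226, 5.0139, -1.5236)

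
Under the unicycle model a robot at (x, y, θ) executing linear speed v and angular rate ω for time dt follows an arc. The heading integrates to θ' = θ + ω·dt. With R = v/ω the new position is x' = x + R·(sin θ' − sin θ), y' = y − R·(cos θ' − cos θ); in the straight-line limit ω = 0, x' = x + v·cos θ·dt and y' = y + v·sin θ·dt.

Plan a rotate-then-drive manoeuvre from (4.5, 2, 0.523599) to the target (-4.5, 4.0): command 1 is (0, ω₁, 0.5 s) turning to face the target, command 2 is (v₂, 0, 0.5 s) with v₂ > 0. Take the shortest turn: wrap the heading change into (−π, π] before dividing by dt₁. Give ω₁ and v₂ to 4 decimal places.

heading to target = atan2(4−2, -4.5−4.5) = 2.9229
Δθ = wrap(2.9229 − 0.5236) = 2.3993; ω₁ = Δθ/dt₁ = 4.7986
distance = √((-4.5−4.5)² + (4−2)²) = 9.2195; v₂ = distance/dt₂ = 18.4391

ω₁ = 4.7986, v₂ = 18.4391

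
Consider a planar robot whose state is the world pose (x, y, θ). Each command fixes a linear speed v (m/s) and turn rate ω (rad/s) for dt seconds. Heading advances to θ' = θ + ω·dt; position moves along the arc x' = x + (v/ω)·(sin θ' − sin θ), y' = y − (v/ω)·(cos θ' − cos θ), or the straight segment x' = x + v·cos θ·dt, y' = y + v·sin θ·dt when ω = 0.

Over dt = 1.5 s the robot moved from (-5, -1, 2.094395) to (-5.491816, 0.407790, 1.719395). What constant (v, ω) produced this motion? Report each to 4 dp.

Δθ = 1.719395 − 2.094395 = -0.375000
ω = Δθ/dt = -0.375000/1.5 = -0.2500
R = −Δy/(cos θ' − cos θ) = -4.0000
v = R·ω = -4.0000·-0.2500 = 1.0000

v = 1.0000, ω = -0.2500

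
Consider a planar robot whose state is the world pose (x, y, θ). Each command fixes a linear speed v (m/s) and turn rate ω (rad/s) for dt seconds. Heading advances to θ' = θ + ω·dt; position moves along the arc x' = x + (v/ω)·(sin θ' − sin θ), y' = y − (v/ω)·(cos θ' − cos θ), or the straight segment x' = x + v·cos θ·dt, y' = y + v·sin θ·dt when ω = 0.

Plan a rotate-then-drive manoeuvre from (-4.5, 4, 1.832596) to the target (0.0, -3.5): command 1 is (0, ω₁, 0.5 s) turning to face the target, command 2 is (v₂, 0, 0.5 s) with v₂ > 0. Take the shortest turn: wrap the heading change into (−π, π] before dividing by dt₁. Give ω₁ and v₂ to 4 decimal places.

heading to target = atan2(-3.5−4, 0−-4.5) = -1.0304
Δθ = wrap(-1.0304 − 1.8326) = -2.8630; ω₁ = Δθ/dt₁ = -5.7259
distance = √((0−-4.5)² + (-3.5−4)²) = 8.7464; v₂ = distance/dt₂ = 17.4929

ω₁ = -5.7259, v₂ = 17.4929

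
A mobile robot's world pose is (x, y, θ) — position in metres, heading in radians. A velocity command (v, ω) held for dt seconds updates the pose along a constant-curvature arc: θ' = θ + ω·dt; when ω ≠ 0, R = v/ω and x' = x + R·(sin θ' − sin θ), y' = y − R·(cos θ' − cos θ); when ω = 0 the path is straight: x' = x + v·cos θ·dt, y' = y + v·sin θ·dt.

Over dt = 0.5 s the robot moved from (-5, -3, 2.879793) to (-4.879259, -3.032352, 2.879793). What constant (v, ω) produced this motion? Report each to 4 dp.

Δθ = 2.879793 − 2.879793 = 0.000000
ω = Δθ/dt = 0.000000/0.5 = 0.0000
ω = 0 → v = (Δx·cos θ + Δy·sin θ)/dt = -0.2500

v = -0.2500, ω = 0.0000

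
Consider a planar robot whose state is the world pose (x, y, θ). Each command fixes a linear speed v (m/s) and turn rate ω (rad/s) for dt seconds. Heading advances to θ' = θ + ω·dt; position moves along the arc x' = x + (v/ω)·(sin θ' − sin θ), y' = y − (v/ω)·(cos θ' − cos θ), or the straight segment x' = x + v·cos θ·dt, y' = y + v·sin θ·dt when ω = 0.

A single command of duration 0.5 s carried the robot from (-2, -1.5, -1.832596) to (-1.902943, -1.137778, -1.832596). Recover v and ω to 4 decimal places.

v = -0.7500, ω = 0.0000

Δθ = -1.832596 − -1.832596 = 0.000000
ω = Δθ/dt = 0.000000/0.5 = 0.0000
ω = 0 → v = (Δx·cos θ + Δy·sin θ)/dt = -0.7500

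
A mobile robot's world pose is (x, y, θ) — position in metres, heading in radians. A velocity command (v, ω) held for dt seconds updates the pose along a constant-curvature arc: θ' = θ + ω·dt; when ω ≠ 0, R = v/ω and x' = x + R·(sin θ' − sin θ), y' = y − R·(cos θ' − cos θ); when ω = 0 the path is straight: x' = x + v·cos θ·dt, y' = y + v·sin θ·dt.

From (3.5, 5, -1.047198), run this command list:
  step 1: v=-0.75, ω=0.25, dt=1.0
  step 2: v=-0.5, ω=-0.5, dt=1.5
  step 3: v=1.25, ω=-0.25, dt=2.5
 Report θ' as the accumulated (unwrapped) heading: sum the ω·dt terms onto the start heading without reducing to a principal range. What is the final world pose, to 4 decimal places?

(1.8879, 3.3243, -2.1722)

step 1: θ'=-0.7972 (R=-3.0000) → pose (3.0481, 5.5961, -0.7972)
step 2: θ'=-1.5472 (R=1.0000) → pose (2.7638, 6.2713, -1.5472)
step 3: θ'=-2.1722 (R=-5.0000) → pose (1.8879, 3.3243, -2.1722)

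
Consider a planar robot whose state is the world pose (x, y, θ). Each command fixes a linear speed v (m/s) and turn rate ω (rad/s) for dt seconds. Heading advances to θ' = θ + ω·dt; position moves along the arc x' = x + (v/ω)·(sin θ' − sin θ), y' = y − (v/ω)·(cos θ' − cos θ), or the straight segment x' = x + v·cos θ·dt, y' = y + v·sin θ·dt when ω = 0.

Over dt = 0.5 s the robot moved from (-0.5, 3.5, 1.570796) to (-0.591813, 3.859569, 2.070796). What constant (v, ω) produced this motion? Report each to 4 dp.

v = 0.7500, ω = 1.0000

Δθ = 2.070796 − 1.570796 = 0.500000
ω = Δθ/dt = 0.500000/0.5 = 1.0000
R = −Δy/(cos θ' − cos θ) = 0.7500
v = R·ω = 0.7500·1.0000 = 0.7500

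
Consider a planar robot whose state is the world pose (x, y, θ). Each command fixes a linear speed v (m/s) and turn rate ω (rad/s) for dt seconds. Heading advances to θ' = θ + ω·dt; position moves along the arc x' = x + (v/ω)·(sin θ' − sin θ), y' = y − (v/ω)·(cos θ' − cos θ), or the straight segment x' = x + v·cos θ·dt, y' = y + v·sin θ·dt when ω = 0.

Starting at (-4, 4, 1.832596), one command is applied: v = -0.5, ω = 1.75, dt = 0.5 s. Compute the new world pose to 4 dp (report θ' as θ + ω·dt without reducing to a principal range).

θ' = 1.8326 + 1.75·0.5 = 2.7076
R = v/ω = -0.5/1.75 = -0.2857
x' = -4 + -0.2857·(sin 2.7076 − sin 1.8326) = -3.8442
y' = 4 − -0.2857·(cos 2.7076 − cos 1.8326) = 3.8147

(-3.8442, 3.8147, 2.7076)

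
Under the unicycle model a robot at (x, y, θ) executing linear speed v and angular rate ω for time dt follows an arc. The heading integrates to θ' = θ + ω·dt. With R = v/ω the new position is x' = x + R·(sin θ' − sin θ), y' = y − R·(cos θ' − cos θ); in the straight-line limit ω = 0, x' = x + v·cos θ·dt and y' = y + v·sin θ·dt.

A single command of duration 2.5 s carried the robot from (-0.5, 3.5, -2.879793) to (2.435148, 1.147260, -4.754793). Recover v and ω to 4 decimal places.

v = -1.7500, ω = -0.7500

Δθ = -4.754793 − -2.879793 = -1.875000
ω = Δθ/dt = -1.875000/2.5 = -0.7500
R = Δx/(sin θ' − sin θ) = 2.3333
v = R·ω = 2.3333·-0.7500 = -1.7500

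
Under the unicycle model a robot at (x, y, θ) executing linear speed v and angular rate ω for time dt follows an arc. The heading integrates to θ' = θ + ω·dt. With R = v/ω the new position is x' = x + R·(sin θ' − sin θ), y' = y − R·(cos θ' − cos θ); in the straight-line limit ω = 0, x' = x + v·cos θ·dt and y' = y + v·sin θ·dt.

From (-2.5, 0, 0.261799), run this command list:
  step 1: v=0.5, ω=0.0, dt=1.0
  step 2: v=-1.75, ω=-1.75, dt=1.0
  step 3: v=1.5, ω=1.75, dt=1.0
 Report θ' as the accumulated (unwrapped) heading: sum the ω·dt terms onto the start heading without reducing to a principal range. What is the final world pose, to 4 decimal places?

(-2.1964, 0.2556, 0.2618)

step 1: θ'=0.2618 (straight) → pose (-2.0170, 0.1294, 0.2618)
step 2: θ'=-1.4882 (R=1.0000) → pose (-3.2724, 1.0128, -1.4882)
step 3: θ'=0.2618 (R=0.8571) → pose (-2.1964, 0.2556, 0.2618)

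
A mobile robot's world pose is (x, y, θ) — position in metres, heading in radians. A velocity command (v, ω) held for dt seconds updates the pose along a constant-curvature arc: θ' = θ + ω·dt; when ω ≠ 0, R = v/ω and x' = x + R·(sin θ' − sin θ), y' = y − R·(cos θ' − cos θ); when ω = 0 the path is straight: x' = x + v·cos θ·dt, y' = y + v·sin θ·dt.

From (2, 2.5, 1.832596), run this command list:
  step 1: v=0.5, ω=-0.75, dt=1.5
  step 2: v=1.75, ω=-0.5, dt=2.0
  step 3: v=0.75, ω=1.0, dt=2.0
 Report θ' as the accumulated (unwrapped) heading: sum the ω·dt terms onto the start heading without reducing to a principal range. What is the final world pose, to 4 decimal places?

(6.4537, 4.6913, 1.7076)

step 1: θ'=0.7076 (R=-0.6667) → pose (2.2106, 3.1792, 0.7076)
step 2: θ'=-0.2924 (R=-3.5000) → pose (5.4945, 3.8709, -0.2924)
step 3: θ'=1.7076 (R=0.7500) → pose (6.4537, 4.6913, 1.7076)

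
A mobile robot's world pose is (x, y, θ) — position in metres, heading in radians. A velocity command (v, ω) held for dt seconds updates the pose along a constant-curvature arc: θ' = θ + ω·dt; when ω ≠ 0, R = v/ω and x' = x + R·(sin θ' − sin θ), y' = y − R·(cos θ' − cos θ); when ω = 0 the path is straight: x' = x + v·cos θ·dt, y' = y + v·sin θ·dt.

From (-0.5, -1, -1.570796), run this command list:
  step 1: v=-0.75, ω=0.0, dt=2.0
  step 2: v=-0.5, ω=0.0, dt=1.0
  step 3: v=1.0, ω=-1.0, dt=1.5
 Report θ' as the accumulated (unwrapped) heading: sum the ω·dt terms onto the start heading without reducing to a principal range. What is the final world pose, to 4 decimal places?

step 1: θ'=-1.5708 (straight) → pose (-0.5000, 0.5000, -1.5708)
step 2: θ'=-1.5708 (straight) → pose (-0.5000, 1.0000, -1.5708)
step 3: θ'=-3.0708 (R=-1.0000) → pose (-1.4293, 0.0025, -3.0708)

(-1.4293, 0.0025, -3.0708)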